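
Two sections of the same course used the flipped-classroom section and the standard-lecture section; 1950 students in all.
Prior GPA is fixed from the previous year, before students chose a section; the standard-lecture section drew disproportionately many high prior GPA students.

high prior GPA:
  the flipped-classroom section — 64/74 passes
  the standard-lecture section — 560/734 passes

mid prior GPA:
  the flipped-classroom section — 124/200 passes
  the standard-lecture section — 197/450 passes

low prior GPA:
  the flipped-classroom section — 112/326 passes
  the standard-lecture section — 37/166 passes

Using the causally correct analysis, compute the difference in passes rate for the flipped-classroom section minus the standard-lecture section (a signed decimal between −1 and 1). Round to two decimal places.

+0.13

The imbalance in prior GPA band arose from how students were allocated, not from anything the teaching method did; and prior GPA band independently affects the outcome. The pooled gap is confounded — condition on prior GPA band.
Adjusting over the population distribution of prior GPA band: 0.414·(0.865−0.763) + 0.333·(0.620−0.438) + 0.252·(0.344−0.223) = +0.133.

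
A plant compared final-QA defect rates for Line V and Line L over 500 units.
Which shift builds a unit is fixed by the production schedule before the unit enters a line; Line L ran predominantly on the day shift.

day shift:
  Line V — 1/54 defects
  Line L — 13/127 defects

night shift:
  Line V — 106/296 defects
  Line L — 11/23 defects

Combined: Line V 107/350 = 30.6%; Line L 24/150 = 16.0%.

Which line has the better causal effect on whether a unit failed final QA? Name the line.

Line V is lower inside every shift stratum but Line L is lower in aggregate. Whether to stratify depends on how shift relates to the line.
Since shift is a pre-existing factor (not a product of the line) and it affects the outcome on its own, it is a confounder. The stratified rates, not the pooled rate, identify the causal effect.
Within each level — day shift: 1.9% vs 10.2%; night shift: 35.8% vs 47.8% — Line V is lower every time.

Line V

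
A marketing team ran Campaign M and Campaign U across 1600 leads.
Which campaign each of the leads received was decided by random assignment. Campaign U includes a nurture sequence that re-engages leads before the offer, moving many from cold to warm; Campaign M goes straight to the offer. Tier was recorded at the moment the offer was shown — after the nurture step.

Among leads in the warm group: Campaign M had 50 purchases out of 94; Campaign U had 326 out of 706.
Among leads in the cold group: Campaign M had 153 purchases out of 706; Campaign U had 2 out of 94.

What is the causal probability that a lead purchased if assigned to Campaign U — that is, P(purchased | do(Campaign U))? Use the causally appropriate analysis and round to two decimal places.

Engagement tier is recorded after the campaign and is itself shifted by it — it sits on the causal path from campaign to outcome. Conditioning on a mediator would strip out part of the effect we want; the pooled comparison gives the total causal effect.
So P(outcome | do(Campaign U)) is just the pooled rate for Campaign U: 328/800 = 0.410.

0.41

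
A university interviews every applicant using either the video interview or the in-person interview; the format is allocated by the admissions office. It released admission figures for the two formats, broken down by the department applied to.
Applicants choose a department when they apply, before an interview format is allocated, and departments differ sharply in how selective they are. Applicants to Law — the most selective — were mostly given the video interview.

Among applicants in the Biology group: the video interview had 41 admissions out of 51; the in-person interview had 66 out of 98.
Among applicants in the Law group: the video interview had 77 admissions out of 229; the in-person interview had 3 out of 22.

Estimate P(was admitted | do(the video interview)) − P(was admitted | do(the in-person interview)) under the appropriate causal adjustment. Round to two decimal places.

Department differs across interview formats for reasons unrelated to any effect of the interview format itself, and it separately predicts the outcome — a classic confounder. We must compare within department levels.
Adjusting over the population distribution of department: 0.372·(0.804−0.673) + 0.627·(0.336−0.136) = +0.174.

+0.17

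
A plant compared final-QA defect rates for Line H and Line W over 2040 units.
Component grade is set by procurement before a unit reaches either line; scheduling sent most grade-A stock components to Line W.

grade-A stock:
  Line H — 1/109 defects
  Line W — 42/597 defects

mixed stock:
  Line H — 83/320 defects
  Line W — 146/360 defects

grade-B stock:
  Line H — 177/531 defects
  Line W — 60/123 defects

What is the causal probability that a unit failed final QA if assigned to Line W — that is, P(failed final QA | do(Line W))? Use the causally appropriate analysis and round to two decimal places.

Component grade differs across lines for reasons unrelated to any effect of the line itself, and it separately predicts the outcome — a classic confounder. We must compare within component grade levels.
Standardising Line W to the population component grade mix: 0.346·42/597 + 0.333·146/360 + 0.321·60/123 = 0.316.

0.32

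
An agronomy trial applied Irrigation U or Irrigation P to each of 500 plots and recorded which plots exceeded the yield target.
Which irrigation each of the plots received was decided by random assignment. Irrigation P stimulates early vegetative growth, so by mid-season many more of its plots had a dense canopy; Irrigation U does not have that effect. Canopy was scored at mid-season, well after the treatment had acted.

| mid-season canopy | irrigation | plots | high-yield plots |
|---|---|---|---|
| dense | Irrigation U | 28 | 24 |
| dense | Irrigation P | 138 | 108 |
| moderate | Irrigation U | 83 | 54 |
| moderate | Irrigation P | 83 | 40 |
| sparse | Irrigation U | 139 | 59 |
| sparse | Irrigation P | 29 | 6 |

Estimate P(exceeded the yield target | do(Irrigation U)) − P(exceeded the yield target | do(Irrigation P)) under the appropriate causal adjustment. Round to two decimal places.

-0.07

Mid-season canopy is downstream of the irrigation. One should not condition on a consequence of treatment, so the overall rates are the right comparison.
The causal difference is the pooled difference: 0.548 − 0.616 = -0.068.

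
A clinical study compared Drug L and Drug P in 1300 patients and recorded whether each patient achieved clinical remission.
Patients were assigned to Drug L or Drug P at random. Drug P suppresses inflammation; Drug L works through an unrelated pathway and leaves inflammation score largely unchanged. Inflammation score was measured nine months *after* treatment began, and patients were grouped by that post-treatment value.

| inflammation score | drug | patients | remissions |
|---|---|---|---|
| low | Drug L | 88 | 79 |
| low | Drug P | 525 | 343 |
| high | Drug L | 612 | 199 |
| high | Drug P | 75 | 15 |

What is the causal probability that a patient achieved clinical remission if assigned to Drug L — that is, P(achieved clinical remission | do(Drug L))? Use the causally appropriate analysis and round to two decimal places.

The inflammation score-specific comparison favours Drug L throughout, but the pooled figures favour Drug P. The question is whether to condition on inflammation score.
Inflammation score here is a post-treatment variable shaped by the drug; conditioning on it would introduce bias rather than remove it. The overall comparison is the causal one.
So P(outcome | do(Drug L)) is just the pooled rate for Drug L: 278/700 = 0.397.

0.40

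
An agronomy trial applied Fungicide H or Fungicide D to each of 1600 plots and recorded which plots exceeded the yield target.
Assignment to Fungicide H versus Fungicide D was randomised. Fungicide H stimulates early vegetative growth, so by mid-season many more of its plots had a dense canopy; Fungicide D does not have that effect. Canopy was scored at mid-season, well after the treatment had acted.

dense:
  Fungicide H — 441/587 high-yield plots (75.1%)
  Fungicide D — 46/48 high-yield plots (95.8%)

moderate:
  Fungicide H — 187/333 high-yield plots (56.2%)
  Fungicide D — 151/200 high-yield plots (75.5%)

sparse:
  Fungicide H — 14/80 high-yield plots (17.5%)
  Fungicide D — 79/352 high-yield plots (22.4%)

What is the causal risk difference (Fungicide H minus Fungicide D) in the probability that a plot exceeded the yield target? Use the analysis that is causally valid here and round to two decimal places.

+0.18

Because the fungicide influences mid-season canopy, mid-season canopy is a post-treatment mediator, not a confounder. Stratifying on it would bias the estimate; the causal effect is the crude pooled difference.
The causal difference is the pooled difference: 0.642 − 0.460 = +0.182.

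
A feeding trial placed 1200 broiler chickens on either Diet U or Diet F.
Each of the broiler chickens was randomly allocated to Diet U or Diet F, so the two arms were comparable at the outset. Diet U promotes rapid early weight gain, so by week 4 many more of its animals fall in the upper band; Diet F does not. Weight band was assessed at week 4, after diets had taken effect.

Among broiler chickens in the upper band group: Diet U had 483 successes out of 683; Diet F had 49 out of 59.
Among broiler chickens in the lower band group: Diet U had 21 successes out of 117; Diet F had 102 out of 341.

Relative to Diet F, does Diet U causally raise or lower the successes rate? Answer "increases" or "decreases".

increases

The stratified and pooled comparisons disagree (Diet F wins within each week-4 weight band; Diet U wins overall), so the answer turns on the causal role of week-4 weight band.
Week-4 weight band lies on the pathway diet → week-4 weight band → outcome, so adjusting for it blocks the indirect effect. For the total causal effect of diet, use the unadjusted pooled rates.
Pooled: Diet U 63.0% vs Diet F 37.8%; Diet U is higher overall.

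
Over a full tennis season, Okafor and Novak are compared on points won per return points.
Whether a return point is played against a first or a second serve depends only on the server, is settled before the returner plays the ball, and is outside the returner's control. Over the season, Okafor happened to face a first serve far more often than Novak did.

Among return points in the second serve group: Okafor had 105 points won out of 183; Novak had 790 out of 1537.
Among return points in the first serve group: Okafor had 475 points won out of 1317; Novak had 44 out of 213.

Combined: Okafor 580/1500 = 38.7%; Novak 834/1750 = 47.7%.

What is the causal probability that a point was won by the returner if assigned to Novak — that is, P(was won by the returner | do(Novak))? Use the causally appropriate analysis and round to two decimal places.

Since serve type is a pre-existing factor (not a product of the player) and it affects the outcome on its own, it is a confounder. The stratified rates, not the pooled rate, identify the causal effect.
Standardising Novak to the population serve type mix: 0.529·790/1537 + 0.471·44/213 = 0.369.

0.37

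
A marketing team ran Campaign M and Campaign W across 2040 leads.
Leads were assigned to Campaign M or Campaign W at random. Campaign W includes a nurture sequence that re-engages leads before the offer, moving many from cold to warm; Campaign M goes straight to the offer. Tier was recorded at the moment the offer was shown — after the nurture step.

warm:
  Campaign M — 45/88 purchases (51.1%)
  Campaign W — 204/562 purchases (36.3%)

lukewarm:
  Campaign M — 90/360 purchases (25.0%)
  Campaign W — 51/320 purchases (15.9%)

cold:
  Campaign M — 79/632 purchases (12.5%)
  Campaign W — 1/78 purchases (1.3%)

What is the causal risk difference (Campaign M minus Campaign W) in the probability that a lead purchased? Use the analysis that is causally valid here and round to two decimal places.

The distribution of engagement tier is itself part of what the campaign does — it is an intermediate outcome. Holding it fixed would remove that part of the effect; the total effect is the pooled difference.
The causal difference is the pooled difference: 0.198 − 0.267 = -0.069.

-0.07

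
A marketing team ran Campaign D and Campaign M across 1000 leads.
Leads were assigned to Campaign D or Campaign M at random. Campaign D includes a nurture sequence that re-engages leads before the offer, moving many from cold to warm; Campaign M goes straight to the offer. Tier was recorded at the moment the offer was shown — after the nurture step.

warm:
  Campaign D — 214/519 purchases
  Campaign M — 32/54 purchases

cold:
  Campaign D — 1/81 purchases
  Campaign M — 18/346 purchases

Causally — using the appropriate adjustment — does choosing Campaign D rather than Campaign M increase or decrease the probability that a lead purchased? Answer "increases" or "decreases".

increases

Because the campaign influences engagement tier, engagement tier is a post-treatment mediator, not a confounder. Stratifying on it would bias the estimate; the causal effect is the crude pooled difference.
Pooled: Campaign D 35.8% vs Campaign M 12.5%; Campaign D is higher overall.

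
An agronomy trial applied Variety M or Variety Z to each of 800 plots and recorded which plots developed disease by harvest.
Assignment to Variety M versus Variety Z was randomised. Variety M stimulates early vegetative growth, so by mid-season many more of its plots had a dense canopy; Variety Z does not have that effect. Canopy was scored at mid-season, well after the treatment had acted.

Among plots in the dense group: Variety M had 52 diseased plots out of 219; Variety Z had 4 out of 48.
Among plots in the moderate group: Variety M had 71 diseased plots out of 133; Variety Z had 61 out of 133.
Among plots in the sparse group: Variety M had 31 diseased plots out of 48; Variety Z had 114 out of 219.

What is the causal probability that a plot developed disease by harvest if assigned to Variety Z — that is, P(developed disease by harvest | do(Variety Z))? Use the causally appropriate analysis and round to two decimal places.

0.45

Within every mid-season canopy level Variety Z has the lower rate, yet pooled Variety M does — Simpson's reversal.
Mid-season canopy here is a post-treatment variable shaped by the variety; conditioning on it would introduce bias rather than remove it. The overall comparison is the causal one.
So P(outcome | do(Variety Z)) is just the pooled rate for Variety Z: 179/400 = 0.448.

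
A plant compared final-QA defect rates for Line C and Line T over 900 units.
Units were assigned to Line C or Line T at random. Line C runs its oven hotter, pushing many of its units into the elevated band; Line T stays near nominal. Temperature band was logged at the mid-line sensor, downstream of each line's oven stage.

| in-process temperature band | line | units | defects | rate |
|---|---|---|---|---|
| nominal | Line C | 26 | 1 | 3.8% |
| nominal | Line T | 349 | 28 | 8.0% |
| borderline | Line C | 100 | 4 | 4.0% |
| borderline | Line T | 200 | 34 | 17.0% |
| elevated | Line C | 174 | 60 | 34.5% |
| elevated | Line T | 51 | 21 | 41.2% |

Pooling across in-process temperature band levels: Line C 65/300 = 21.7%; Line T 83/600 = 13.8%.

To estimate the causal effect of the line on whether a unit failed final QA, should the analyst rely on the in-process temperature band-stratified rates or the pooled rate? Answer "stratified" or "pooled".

In-process temperature band is recorded after the line and is itself shifted by it — it sits on the causal path from line to outcome. Conditioning on a mediator would strip out part of the effect we want; the pooled comparison gives the total causal effect.
Pooled: Line C 21.7% vs Line T 13.8%; Line T is lower overall.

pooled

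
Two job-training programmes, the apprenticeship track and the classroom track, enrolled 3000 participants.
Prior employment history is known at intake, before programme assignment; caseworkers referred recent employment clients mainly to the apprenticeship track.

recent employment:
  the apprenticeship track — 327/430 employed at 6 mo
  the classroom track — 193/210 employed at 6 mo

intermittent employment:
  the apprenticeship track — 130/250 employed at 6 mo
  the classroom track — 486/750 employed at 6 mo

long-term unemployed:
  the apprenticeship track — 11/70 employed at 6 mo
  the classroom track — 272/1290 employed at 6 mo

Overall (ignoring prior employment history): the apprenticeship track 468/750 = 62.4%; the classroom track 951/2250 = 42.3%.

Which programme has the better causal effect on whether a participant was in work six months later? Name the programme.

the classroom track

Nothing the programme does changes prior employment history; the imbalance is an allocation artefact. With prior employment history also predicting the outcome, the pooled figure is confounded, and the within-stratum comparison is the causal one.
Within each level — recent employment: 76.0% vs 91.9%; intermittent employment: 52.0% vs 64.8%; long-term unemployed: 15.7% vs 21.1% — the classroom track is higher every time.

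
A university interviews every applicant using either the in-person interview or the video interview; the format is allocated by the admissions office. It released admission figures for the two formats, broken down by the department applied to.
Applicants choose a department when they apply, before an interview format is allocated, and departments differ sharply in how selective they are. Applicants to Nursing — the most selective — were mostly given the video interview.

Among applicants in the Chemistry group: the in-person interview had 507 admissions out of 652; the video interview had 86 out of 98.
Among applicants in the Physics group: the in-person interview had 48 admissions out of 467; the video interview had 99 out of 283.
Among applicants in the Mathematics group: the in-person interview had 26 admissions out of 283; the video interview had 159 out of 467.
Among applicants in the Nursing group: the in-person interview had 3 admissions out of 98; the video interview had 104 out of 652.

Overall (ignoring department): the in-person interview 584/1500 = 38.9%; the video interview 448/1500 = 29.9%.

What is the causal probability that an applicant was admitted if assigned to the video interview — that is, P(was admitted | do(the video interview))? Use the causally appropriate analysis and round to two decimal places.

The department-specific comparison favours the video interview throughout, but the pooled figures favour the in-person interview. The question is whether to condition on department.
Nothing the interview format does changes department; the imbalance is an allocation artefact. With department also predicting the outcome, the pooled figure is confounded, and the within-stratum comparison is the causal one.
Standardising the video interview to the population department mix: 0.250·86/98 + 0.250·99/283 + 0.250·159/467 + 0.250·104/652 = 0.432.

0.43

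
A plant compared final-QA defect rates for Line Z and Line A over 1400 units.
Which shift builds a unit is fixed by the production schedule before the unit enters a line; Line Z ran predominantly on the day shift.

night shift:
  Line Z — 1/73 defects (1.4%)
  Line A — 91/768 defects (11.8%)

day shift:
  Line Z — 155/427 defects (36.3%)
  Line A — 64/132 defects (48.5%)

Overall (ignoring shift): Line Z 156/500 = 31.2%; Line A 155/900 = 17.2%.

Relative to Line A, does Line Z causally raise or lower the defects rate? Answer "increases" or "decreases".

Line Z is lower inside every shift stratum but Line A is lower in aggregate. Whether to stratify depends on how shift relates to the line.
Shift is set before the line has any effect — it is not caused by the line — and it independently drives the outcome. That makes it a confounder, so the causal comparison is within shift levels.
Within each level — night shift: 1.4% vs 11.8%; day shift: 36.3% vs 48.5% — Line Z is lower every time.

decreases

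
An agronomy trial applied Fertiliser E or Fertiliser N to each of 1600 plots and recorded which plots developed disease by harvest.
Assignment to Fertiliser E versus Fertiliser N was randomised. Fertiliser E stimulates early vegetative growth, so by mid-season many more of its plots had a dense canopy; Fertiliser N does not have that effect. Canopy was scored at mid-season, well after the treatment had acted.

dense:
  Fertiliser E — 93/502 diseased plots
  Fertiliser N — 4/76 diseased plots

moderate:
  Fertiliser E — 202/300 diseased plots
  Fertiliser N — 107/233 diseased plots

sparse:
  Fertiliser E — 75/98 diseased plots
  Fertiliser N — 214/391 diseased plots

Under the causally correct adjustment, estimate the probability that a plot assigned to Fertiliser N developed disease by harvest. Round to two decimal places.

0.46

Mid-season canopy lies on the pathway fertiliser → mid-season canopy → outcome, so adjusting for it blocks the indirect effect. For the total causal effect of fertiliser, use the unadjusted pooled rates.
So P(outcome | do(Fertiliser N)) is just the pooled rate for Fertiliser N: 325/700 = 0.464.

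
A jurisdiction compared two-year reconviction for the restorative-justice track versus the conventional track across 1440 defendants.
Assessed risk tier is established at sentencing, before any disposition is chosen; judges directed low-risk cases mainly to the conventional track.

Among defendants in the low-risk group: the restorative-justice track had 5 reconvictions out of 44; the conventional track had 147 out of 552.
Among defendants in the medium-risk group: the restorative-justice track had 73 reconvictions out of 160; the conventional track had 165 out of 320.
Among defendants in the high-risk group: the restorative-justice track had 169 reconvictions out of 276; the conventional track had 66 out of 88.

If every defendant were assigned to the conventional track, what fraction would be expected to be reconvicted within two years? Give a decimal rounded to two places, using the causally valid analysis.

0.47

The assessed risk tier-specific comparison favours the restorative-justice track throughout, but the pooled figures favour the conventional track. The question is whether to condition on assessed risk tier.
Assessed risk tier is set before the disposition has any effect — it is not caused by the disposition — and it independently drives the outcome. That makes it a confounder, so the causal comparison is within assessed risk tier levels.
Standardising the conventional track to the population assessed risk tier mix: 0.414·147/552 + 0.333·165/320 + 0.253·66/88 = 0.472.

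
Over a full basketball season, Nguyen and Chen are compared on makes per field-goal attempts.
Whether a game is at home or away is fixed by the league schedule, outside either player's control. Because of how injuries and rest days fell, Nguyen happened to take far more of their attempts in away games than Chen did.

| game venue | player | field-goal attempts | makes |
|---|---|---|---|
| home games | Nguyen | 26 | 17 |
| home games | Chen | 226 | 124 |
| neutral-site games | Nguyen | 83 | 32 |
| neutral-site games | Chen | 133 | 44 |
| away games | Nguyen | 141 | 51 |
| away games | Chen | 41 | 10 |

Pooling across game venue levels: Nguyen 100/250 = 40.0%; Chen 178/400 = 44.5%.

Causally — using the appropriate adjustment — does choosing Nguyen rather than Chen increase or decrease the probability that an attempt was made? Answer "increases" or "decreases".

increases

Game venue differs across players for reasons unrelated to any effect of the player itself, and it separately predicts the outcome — a classic confounder. We must compare within game venue levels.
Within each level — home games: 65.4% vs 54.9%; neutral-site games: 38.6% vs 33.1%; away games: 36.2% vs 24.4% — Nguyen is higher every time.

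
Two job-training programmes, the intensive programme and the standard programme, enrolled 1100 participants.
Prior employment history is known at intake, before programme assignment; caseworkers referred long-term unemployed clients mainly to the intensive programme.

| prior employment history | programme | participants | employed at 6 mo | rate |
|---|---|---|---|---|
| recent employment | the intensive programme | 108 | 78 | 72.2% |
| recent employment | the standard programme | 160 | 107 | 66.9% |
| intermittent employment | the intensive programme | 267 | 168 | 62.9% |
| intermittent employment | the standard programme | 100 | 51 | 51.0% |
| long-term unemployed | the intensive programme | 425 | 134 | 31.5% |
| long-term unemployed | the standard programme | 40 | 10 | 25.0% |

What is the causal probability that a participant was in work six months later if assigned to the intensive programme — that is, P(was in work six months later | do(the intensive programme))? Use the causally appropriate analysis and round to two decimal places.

0.52

Within every prior employment history level the intensive programme has the higher rate, yet pooled the standard programme does — Simpson's reversal.
The imbalance in prior employment history arose from how participants were allocated, not from anything the programme did; and prior employment history independently affects the outcome. The pooled gap is confounded — condition on prior employment history.
Standardising the intensive programme to the population prior employment history mix: 0.244·78/108 + 0.334·168/267 + 0.423·134/425 = 0.519.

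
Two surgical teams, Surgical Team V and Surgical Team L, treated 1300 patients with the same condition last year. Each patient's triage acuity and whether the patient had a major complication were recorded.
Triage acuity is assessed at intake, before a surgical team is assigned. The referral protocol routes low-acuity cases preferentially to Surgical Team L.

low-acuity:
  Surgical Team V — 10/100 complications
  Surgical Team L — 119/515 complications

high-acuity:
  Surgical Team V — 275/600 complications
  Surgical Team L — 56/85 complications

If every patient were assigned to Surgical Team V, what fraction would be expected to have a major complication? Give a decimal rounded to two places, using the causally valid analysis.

The stratified and pooled comparisons disagree (Surgical Team V wins within each triage acuity; Surgical Team L wins overall), so the answer turns on the causal role of triage acuity.
Triage acuity is set before the surgical team has any effect — it is not caused by the surgical team — and it independently drives the outcome. That makes it a confounder, so the causal comparison is within triage acuity levels.
Standardising Surgical Team V to the population triage acuity mix: 0.473·10/100 + 0.527·275/600 = 0.289.

0.29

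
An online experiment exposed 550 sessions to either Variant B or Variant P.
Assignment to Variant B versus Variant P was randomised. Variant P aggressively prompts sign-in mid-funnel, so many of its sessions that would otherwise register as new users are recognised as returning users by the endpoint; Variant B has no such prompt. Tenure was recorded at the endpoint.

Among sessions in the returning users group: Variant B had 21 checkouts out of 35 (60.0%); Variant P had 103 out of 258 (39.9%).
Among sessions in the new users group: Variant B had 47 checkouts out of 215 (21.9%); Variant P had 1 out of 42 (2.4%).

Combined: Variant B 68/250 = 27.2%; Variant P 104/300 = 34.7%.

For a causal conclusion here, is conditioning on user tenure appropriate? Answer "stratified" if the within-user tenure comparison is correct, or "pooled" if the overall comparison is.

Stratifying would compare variants among sessions the variants themselves sorted into user tenure groups — a form of selection on an intermediate. The unconditioned pooled rates give the total causal effect.
Pooled: Variant B 27.2% vs Variant P 34.7%; Variant P is higher overall.

pooled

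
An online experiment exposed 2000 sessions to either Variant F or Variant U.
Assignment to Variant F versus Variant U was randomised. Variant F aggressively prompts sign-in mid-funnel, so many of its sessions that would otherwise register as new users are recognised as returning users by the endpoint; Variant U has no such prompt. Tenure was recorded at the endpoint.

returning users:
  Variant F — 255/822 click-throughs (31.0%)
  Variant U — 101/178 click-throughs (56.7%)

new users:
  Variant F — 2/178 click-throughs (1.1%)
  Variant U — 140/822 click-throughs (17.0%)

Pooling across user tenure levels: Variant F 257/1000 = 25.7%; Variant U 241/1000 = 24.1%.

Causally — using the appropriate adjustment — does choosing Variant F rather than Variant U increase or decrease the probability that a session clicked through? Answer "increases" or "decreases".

The user tenure-specific comparison favours Variant U throughout, but the pooled figures favour Variant F. The question is whether to condition on user tenure.
User tenure is recorded after the variant and is itself shifted by it — it sits on the causal path from variant to outcome. Conditioning on a mediator would strip out part of the effect we want; the pooled comparison gives the total causal effect.
Pooled: Variant F 25.7% vs Variant U 24.1%; Variant F is higher overall.

increases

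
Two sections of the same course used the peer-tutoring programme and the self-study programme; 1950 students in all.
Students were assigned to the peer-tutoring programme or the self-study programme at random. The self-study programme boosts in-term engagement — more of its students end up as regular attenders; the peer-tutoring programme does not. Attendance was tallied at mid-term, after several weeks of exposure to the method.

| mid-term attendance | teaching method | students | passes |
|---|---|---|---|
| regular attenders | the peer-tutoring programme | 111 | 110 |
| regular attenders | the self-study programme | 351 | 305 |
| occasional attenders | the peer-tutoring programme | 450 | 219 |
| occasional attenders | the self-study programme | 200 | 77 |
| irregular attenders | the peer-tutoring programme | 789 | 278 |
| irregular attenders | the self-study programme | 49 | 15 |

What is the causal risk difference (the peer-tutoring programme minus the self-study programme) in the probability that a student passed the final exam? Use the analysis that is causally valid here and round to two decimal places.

The mid-term attendance-specific comparison favours the peer-tutoring programme throughout, but the pooled figures favour the self-study programme. The question is whether to condition on mid-term attendance.
Mid-term attendance is downstream of the teaching method. One should not condition on a consequence of treatment, so the overall rates are the right comparison.
The causal difference is the pooled difference: 0.450 − 0.662 = -0.212.

-0.21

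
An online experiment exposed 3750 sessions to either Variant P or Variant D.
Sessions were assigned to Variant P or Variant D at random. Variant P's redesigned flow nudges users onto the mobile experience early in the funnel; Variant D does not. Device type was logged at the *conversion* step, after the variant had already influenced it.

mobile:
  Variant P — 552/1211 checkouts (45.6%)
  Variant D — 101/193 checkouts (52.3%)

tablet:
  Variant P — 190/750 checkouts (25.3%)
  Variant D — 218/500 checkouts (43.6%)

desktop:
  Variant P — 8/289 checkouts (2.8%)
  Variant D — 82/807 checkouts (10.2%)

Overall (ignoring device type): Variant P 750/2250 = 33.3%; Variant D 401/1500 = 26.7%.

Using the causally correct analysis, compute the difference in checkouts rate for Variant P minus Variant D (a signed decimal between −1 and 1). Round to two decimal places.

Within every device type level Variant D has the higher rate, yet pooled Variant P does — Simpson's reversal.
The distribution of device type is itself part of what the variant does — it is an intermediate outcome. Holding it fixed would remove that part of the effect; the total effect is the pooled difference.
The causal difference is the pooled difference: 0.333 − 0.267 = +0.066.

+0.07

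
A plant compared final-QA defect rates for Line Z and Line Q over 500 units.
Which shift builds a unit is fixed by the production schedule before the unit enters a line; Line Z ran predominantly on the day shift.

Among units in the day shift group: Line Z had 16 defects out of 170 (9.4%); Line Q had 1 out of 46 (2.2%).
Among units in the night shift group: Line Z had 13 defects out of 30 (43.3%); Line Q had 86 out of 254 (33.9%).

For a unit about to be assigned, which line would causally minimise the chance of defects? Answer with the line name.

Line Q

Nothing the line does changes shift; the imbalance is an allocation artefact. With shift also predicting the outcome, the pooled figure is confounded, and the within-stratum comparison is the causal one.
Within each level — day shift: 9.4% vs 2.2%; night shift: 43.3% vs 33.9% — Line Q is lower every time.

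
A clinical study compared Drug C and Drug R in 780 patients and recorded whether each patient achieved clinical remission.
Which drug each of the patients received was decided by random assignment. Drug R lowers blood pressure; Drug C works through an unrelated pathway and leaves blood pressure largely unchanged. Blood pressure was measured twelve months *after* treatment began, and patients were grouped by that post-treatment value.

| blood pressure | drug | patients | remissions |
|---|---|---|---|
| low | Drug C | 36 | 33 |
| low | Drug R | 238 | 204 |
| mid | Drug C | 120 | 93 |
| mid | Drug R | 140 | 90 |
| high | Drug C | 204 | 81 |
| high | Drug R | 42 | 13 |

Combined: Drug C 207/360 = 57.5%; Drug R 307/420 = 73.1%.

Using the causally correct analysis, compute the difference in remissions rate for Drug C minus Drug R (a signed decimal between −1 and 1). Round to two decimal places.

Blood pressure is downstream of the drug. One should not condition on a consequence of treatment, so the overall rates are the right comparison.
The causal difference is the pooled difference: 0.575 − 0.731 = -0.156.

-0.16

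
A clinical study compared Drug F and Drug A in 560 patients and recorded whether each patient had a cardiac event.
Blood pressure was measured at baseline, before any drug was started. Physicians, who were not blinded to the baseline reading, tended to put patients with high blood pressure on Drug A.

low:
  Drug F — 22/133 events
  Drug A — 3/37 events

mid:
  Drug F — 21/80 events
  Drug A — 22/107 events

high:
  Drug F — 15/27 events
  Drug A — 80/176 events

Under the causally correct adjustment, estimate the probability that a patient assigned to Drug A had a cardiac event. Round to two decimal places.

Drug A is lower inside every blood pressure stratum but Drug F is lower in aggregate. Whether to stratify depends on how blood pressure relates to the drug.
Blood pressure differs across drugs for reasons unrelated to any effect of the drug itself, and it separately predicts the outcome — a classic confounder. We must compare within blood pressure levels.
Standardising Drug A to the population blood pressure mix: 0.304·3/37 + 0.334·22/107 + 0.362·80/176 = 0.258.

0.26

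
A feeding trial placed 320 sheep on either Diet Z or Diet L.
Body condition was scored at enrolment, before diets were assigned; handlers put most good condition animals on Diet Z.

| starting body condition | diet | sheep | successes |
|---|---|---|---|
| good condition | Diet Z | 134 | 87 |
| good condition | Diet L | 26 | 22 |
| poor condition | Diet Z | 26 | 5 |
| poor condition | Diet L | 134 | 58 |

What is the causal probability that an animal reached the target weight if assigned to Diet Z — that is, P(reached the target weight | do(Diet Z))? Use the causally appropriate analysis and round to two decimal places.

Starting body condition satisfies the back-door criterion: it is not a descendant of the diet, and it blocks the spurious path from diet to outcome. Adjusting for it (i.e., using the within-starting body condition rates) gives the causal effect.
Standardising Diet Z to the population starting body condition mix: 0.500·87/134 + 0.500·5/26 = 0.421.

0.42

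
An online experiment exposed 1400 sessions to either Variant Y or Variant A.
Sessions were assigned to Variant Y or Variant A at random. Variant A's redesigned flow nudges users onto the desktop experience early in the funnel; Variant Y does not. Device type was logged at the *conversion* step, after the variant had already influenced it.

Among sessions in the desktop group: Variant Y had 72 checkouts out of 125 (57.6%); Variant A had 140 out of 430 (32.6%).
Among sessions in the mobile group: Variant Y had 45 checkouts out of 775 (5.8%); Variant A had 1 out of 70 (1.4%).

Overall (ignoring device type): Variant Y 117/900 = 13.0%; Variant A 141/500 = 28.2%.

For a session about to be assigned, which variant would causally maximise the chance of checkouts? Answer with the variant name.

Variant A

The device type-specific comparison favours Variant Y throughout, but the pooled figures favour Variant A. The question is whether to condition on device type.
The distribution of device type is itself part of what the variant does — it is an intermediate outcome. Holding it fixed would remove that part of the effect; the total effect is the pooled difference.
Pooled: Variant Y 13.0% vs Variant A 28.2%; Variant A is higher overall.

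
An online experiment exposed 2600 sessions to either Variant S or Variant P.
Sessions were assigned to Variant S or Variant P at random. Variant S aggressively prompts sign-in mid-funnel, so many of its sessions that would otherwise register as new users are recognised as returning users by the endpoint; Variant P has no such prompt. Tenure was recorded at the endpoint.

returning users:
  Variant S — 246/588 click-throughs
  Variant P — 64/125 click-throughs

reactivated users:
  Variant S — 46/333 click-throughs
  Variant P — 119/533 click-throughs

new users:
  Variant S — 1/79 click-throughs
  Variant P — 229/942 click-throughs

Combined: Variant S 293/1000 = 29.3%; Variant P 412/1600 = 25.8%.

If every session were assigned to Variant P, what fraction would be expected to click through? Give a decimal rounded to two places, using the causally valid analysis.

0.26

Within every user tenure level Variant P has the higher rate, yet pooled Variant S does — Simpson's reversal.
User tenure lies on the pathway variant → user tenure → outcome, so adjusting for it blocks the indirect effect. For the total causal effect of variant, use the unadjusted pooled rates.
So P(outcome | do(Variant P)) is just the pooled rate for Variant P: 412/1600 = 0.258.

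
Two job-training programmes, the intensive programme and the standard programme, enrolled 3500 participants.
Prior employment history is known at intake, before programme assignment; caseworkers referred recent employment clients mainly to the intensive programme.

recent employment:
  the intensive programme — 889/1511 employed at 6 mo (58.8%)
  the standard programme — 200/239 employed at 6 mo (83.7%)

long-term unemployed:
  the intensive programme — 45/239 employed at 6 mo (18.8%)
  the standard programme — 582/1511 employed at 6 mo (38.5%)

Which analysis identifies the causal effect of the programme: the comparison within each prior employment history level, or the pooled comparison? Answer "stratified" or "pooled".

stratified

Nothing the programme does changes prior employment history; the imbalance is an allocation artefact. With prior employment history also predicting the outcome, the pooled figure is confounded, and the within-stratum comparison is the causal one.
Within each level — recent employment: 58.8% vs 83.7%; long-term unemployed: 18.8% vs 38.5% — the standard programme is higher every time.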